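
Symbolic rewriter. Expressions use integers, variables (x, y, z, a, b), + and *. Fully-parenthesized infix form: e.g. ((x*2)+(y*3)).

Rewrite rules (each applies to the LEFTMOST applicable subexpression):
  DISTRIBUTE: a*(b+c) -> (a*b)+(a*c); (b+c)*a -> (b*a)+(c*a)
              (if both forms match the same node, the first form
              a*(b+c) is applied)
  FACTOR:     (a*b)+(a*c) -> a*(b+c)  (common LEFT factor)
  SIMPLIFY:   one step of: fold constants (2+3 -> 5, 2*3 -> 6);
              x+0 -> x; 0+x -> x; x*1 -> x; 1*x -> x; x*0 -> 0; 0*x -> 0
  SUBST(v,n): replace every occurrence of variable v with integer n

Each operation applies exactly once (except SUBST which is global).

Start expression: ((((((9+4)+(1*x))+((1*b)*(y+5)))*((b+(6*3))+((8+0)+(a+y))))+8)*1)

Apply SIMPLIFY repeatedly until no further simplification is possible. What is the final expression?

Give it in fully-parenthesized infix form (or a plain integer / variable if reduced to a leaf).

Start: ((((((9+4)+(1*x))+((1*b)*(y+5)))*((b+(6*3))+((8+0)+(a+y))))+8)*1)
Step 1: at root: ((((((9+4)+(1*x))+((1*b)*(y+5)))*((b+(6*3))+((8+0)+(a+y))))+8)*1) -> (((((9+4)+(1*x))+((1*b)*(y+5)))*((b+(6*3))+((8+0)+(a+y))))+8); overall: ((((((9+4)+(1*x))+((1*b)*(y+5)))*((b+(6*3))+((8+0)+(a+y))))+8)*1) -> (((((9+4)+(1*x))+((1*b)*(y+5)))*((b+(6*3))+((8+0)+(a+y))))+8)
Step 2: at LLLL: (9+4) -> 13; overall: (((((9+4)+(1*x))+((1*b)*(y+5)))*((b+(6*3))+((8+0)+(a+y))))+8) -> ((((13+(1*x))+((1*b)*(y+5)))*((b+(6*3))+((8+0)+(a+y))))+8)
Step 3: at LLLR: (1*x) -> x; overall: ((((13+(1*x))+((1*b)*(y+5)))*((b+(6*3))+((8+0)+(a+y))))+8) -> ((((13+x)+((1*b)*(y+5)))*((b+(6*3))+((8+0)+(a+y))))+8)
Step 4: at LLRL: (1*b) -> b; overall: ((((13+x)+((1*b)*(y+5)))*((b+(6*3))+((8+0)+(a+y))))+8) -> ((((13+x)+(b*(y+5)))*((b+(6*3))+((8+0)+(a+y))))+8)
Step 5: at LRLR: (6*3) -> 18; overall: ((((13+x)+(b*(y+5)))*((b+(6*3))+((8+0)+(a+y))))+8) -> ((((13+x)+(b*(y+5)))*((b+18)+((8+0)+(a+y))))+8)
Step 6: at LRRL: (8+0) -> 8; overall: ((((13+x)+(b*(y+5)))*((b+18)+((8+0)+(a+y))))+8) -> ((((13+x)+(b*(y+5)))*((b+18)+(8+(a+y))))+8)
Fixed point: ((((13+x)+(b*(y+5)))*((b+18)+(8+(a+y))))+8)

Answer: ((((13+x)+(b*(y+5)))*((b+18)+(8+(a+y))))+8)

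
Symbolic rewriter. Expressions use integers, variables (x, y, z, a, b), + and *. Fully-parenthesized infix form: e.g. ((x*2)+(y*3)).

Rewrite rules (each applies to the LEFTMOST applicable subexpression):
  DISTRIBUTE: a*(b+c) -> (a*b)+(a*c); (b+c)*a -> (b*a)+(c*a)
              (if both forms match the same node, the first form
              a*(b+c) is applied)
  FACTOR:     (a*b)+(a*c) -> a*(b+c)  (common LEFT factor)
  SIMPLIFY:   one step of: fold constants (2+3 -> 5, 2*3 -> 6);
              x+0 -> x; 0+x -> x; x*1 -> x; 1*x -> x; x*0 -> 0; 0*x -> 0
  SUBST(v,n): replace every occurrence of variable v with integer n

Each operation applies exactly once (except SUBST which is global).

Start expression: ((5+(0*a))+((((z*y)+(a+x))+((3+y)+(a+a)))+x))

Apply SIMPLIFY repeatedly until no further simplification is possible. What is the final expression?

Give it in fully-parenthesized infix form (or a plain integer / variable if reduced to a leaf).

Answer: (5+((((z*y)+(a+x))+((3+y)+(a+a)))+x))

Derivation:
Start: ((5+(0*a))+((((z*y)+(a+x))+((3+y)+(a+a)))+x))
Step 1: at LR: (0*a) -> 0; overall: ((5+(0*a))+((((z*y)+(a+x))+((3+y)+(a+a)))+x)) -> ((5+0)+((((z*y)+(a+x))+((3+y)+(a+a)))+x))
Step 2: at L: (5+0) -> 5; overall: ((5+0)+((((z*y)+(a+x))+((3+y)+(a+a)))+x)) -> (5+((((z*y)+(a+x))+((3+y)+(a+a)))+x))
Fixed point: (5+((((z*y)+(a+x))+((3+y)+(a+a)))+x))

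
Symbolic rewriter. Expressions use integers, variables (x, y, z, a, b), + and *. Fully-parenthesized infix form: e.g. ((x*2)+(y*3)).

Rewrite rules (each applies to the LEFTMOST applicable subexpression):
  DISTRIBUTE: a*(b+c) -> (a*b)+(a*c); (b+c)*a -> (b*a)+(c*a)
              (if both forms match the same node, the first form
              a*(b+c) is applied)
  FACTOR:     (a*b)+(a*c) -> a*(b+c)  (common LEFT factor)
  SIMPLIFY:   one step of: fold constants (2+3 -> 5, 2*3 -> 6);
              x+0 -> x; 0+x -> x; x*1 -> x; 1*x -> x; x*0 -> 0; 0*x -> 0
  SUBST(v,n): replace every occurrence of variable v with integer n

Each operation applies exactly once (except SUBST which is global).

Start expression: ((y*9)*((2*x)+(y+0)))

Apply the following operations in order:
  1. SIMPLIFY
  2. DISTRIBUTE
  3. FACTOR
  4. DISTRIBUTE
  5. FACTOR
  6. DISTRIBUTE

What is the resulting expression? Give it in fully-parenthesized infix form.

Answer: (((y*9)*(2*x))+((y*9)*y))

Derivation:
Start: ((y*9)*((2*x)+(y+0)))
Apply SIMPLIFY at RR (target: (y+0)): ((y*9)*((2*x)+(y+0))) -> ((y*9)*((2*x)+y))
Apply DISTRIBUTE at root (target: ((y*9)*((2*x)+y))): ((y*9)*((2*x)+y)) -> (((y*9)*(2*x))+((y*9)*y))
Apply FACTOR at root (target: (((y*9)*(2*x))+((y*9)*y))): (((y*9)*(2*x))+((y*9)*y)) -> ((y*9)*((2*x)+y))
Apply DISTRIBUTE at root (target: ((y*9)*((2*x)+y))): ((y*9)*((2*x)+y)) -> (((y*9)*(2*x))+((y*9)*y))
Apply FACTOR at root (target: (((y*9)*(2*x))+((y*9)*y))): (((y*9)*(2*x))+((y*9)*y)) -> ((y*9)*((2*x)+y))
Apply DISTRIBUTE at root (target: ((y*9)*((2*x)+y))): ((y*9)*((2*x)+y)) -> (((y*9)*(2*x))+((y*9)*y))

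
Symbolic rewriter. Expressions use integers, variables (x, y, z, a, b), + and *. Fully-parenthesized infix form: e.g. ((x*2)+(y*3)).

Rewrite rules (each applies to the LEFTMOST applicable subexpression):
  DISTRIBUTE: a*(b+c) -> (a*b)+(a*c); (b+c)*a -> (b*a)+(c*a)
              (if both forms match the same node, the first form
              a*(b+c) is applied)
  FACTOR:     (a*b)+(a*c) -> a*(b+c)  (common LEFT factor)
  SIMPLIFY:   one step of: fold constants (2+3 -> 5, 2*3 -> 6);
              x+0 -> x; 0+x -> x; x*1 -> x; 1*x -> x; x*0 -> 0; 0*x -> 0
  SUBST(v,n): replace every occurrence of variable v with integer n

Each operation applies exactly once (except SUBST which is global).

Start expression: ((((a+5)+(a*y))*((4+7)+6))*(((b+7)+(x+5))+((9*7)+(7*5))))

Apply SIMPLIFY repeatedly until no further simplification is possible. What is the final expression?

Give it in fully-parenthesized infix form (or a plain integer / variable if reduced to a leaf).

Start: ((((a+5)+(a*y))*((4+7)+6))*(((b+7)+(x+5))+((9*7)+(7*5))))
Step 1: at LRL: (4+7) -> 11; overall: ((((a+5)+(a*y))*((4+7)+6))*(((b+7)+(x+5))+((9*7)+(7*5)))) -> ((((a+5)+(a*y))*(11+6))*(((b+7)+(x+5))+((9*7)+(7*5))))
Step 2: at LR: (11+6) -> 17; overall: ((((a+5)+(a*y))*(11+6))*(((b+7)+(x+5))+((9*7)+(7*5)))) -> ((((a+5)+(a*y))*17)*(((b+7)+(x+5))+((9*7)+(7*5))))
Step 3: at RRL: (9*7) -> 63; overall: ((((a+5)+(a*y))*17)*(((b+7)+(x+5))+((9*7)+(7*5)))) -> ((((a+5)+(a*y))*17)*(((b+7)+(x+5))+(63+(7*5))))
Step 4: at RRR: (7*5) -> 35; overall: ((((a+5)+(a*y))*17)*(((b+7)+(x+5))+(63+(7*5)))) -> ((((a+5)+(a*y))*17)*(((b+7)+(x+5))+(63+35)))
Step 5: at RR: (63+35) -> 98; overall: ((((a+5)+(a*y))*17)*(((b+7)+(x+5))+(63+35))) -> ((((a+5)+(a*y))*17)*(((b+7)+(x+5))+98))
Fixed point: ((((a+5)+(a*y))*17)*(((b+7)+(x+5))+98))

Answer: ((((a+5)+(a*y))*17)*(((b+7)+(x+5))+98))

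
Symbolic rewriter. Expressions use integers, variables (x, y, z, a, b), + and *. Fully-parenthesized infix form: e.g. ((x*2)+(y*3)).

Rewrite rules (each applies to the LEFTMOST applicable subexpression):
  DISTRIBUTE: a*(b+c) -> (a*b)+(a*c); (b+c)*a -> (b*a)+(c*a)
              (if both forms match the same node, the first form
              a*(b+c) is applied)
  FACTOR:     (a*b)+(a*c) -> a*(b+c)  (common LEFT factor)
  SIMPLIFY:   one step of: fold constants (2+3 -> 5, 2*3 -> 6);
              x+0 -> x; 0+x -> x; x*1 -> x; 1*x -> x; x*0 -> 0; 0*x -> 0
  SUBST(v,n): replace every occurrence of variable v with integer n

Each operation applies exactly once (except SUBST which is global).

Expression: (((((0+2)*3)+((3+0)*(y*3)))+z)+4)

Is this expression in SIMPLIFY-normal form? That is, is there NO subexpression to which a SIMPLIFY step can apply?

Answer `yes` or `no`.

Answer: no

Derivation:
Expression: (((((0+2)*3)+((3+0)*(y*3)))+z)+4)
Scanning for simplifiable subexpressions (pre-order)...
  at root: (((((0+2)*3)+((3+0)*(y*3)))+z)+4) (not simplifiable)
  at L: ((((0+2)*3)+((3+0)*(y*3)))+z) (not simplifiable)
  at LL: (((0+2)*3)+((3+0)*(y*3))) (not simplifiable)
  at LLL: ((0+2)*3) (not simplifiable)
  at LLLL: (0+2) (SIMPLIFIABLE)
  at LLR: ((3+0)*(y*3)) (not simplifiable)
  at LLRL: (3+0) (SIMPLIFIABLE)
  at LLRR: (y*3) (not simplifiable)
Found simplifiable subexpr at path LLLL: (0+2)
One SIMPLIFY step would give: ((((2*3)+((3+0)*(y*3)))+z)+4)
-> NOT in normal form.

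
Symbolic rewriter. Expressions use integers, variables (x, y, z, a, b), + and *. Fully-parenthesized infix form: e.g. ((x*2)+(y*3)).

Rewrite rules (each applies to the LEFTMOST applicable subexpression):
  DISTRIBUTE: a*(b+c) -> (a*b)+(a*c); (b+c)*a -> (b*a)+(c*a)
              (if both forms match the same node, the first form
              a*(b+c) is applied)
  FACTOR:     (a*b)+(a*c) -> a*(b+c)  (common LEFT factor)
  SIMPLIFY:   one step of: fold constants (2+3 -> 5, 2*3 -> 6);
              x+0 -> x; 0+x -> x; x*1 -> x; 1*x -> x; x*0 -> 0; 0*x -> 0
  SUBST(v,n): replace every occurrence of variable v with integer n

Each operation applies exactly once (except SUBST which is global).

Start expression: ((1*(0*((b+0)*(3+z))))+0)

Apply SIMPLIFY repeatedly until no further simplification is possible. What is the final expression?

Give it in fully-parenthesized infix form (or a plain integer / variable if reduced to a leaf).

Start: ((1*(0*((b+0)*(3+z))))+0)
Step 1: at root: ((1*(0*((b+0)*(3+z))))+0) -> (1*(0*((b+0)*(3+z)))); overall: ((1*(0*((b+0)*(3+z))))+0) -> (1*(0*((b+0)*(3+z))))
Step 2: at root: (1*(0*((b+0)*(3+z)))) -> (0*((b+0)*(3+z))); overall: (1*(0*((b+0)*(3+z)))) -> (0*((b+0)*(3+z)))
Step 3: at root: (0*((b+0)*(3+z))) -> 0; overall: (0*((b+0)*(3+z))) -> 0
Fixed point: 0

Answer: 0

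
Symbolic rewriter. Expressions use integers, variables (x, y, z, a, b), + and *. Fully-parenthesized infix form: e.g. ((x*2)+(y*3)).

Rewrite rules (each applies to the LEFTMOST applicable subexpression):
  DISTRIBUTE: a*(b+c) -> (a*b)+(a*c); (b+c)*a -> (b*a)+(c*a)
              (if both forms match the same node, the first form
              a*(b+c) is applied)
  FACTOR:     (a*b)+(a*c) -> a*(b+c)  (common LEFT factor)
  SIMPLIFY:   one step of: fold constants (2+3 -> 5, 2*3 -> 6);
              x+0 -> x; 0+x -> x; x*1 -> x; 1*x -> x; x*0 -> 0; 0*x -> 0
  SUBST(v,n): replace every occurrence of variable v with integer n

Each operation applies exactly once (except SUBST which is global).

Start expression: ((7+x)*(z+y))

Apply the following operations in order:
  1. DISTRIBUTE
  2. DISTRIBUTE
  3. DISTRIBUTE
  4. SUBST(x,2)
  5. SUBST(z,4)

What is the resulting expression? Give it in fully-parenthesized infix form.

Answer: (((7*4)+(2*4))+((7*y)+(2*y)))

Derivation:
Start: ((7+x)*(z+y))
Apply DISTRIBUTE at root (target: ((7+x)*(z+y))): ((7+x)*(z+y)) -> (((7+x)*z)+((7+x)*y))
Apply DISTRIBUTE at L (target: ((7+x)*z)): (((7+x)*z)+((7+x)*y)) -> (((7*z)+(x*z))+((7+x)*y))
Apply DISTRIBUTE at R (target: ((7+x)*y)): (((7*z)+(x*z))+((7+x)*y)) -> (((7*z)+(x*z))+((7*y)+(x*y)))
Apply SUBST(x,2): (((7*z)+(x*z))+((7*y)+(x*y))) -> (((7*z)+(2*z))+((7*y)+(2*y)))
Apply SUBST(z,4): (((7*z)+(2*z))+((7*y)+(2*y))) -> (((7*4)+(2*4))+((7*y)+(2*y)))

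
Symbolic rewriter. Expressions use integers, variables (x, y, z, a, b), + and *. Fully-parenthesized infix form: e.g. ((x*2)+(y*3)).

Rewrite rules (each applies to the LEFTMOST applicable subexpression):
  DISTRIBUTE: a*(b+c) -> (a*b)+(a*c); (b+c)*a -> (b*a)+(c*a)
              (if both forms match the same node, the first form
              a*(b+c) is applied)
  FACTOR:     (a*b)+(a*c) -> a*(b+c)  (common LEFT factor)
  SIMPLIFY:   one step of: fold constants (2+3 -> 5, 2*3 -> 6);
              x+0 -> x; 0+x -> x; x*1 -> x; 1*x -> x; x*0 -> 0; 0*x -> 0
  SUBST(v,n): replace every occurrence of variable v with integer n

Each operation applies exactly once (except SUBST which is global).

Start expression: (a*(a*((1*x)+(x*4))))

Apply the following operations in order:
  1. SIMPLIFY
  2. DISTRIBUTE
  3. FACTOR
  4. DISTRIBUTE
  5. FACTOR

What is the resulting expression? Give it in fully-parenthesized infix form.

Answer: (a*(a*(x+(x*4))))

Derivation:
Start: (a*(a*((1*x)+(x*4))))
Apply SIMPLIFY at RRL (target: (1*x)): (a*(a*((1*x)+(x*4)))) -> (a*(a*(x+(x*4))))
Apply DISTRIBUTE at R (target: (a*(x+(x*4)))): (a*(a*(x+(x*4)))) -> (a*((a*x)+(a*(x*4))))
Apply FACTOR at R (target: ((a*x)+(a*(x*4)))): (a*((a*x)+(a*(x*4)))) -> (a*(a*(x+(x*4))))
Apply DISTRIBUTE at R (target: (a*(x+(x*4)))): (a*(a*(x+(x*4)))) -> (a*((a*x)+(a*(x*4))))
Apply FACTOR at R (target: ((a*x)+(a*(x*4)))): (a*((a*x)+(a*(x*4)))) -> (a*(a*(x+(x*4))))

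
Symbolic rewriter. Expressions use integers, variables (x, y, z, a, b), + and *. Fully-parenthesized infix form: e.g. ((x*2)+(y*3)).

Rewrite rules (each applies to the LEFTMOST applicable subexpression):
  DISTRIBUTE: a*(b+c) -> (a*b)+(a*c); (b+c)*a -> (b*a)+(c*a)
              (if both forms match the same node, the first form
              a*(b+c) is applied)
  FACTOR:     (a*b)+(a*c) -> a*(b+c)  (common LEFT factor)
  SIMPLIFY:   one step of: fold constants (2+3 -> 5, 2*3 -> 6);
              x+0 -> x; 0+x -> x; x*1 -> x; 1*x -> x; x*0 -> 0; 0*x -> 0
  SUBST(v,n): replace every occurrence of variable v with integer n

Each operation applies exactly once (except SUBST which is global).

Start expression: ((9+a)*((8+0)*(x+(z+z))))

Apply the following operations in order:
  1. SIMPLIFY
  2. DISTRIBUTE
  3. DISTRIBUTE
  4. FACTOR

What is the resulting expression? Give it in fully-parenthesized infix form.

Answer: ((9*(8*(x+(z+z))))+(a*(8*(x+(z+z)))))

Derivation:
Start: ((9+a)*((8+0)*(x+(z+z))))
Apply SIMPLIFY at RL (target: (8+0)): ((9+a)*((8+0)*(x+(z+z)))) -> ((9+a)*(8*(x+(z+z))))
Apply DISTRIBUTE at root (target: ((9+a)*(8*(x+(z+z))))): ((9+a)*(8*(x+(z+z)))) -> ((9*(8*(x+(z+z))))+(a*(8*(x+(z+z)))))
Apply DISTRIBUTE at LR (target: (8*(x+(z+z)))): ((9*(8*(x+(z+z))))+(a*(8*(x+(z+z))))) -> ((9*((8*x)+(8*(z+z))))+(a*(8*(x+(z+z)))))
Apply FACTOR at LR (target: ((8*x)+(8*(z+z)))): ((9*((8*x)+(8*(z+z))))+(a*(8*(x+(z+z))))) -> ((9*(8*(x+(z+z))))+(a*(8*(x+(z+z)))))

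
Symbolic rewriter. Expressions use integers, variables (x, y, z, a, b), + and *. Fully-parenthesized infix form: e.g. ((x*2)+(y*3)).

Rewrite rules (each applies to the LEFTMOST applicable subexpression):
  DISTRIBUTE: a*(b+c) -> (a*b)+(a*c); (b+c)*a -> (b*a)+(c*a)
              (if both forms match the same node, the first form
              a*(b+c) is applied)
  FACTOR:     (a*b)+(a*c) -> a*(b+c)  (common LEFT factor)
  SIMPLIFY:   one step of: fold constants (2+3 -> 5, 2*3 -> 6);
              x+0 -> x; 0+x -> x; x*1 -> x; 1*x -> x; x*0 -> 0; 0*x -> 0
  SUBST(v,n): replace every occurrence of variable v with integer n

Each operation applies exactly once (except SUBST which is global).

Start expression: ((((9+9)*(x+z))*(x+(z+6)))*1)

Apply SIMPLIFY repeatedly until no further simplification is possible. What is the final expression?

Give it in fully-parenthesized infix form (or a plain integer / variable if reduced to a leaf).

Start: ((((9+9)*(x+z))*(x+(z+6)))*1)
Step 1: at root: ((((9+9)*(x+z))*(x+(z+6)))*1) -> (((9+9)*(x+z))*(x+(z+6))); overall: ((((9+9)*(x+z))*(x+(z+6)))*1) -> (((9+9)*(x+z))*(x+(z+6)))
Step 2: at LL: (9+9) -> 18; overall: (((9+9)*(x+z))*(x+(z+6))) -> ((18*(x+z))*(x+(z+6)))
Fixed point: ((18*(x+z))*(x+(z+6)))

Answer: ((18*(x+z))*(x+(z+6)))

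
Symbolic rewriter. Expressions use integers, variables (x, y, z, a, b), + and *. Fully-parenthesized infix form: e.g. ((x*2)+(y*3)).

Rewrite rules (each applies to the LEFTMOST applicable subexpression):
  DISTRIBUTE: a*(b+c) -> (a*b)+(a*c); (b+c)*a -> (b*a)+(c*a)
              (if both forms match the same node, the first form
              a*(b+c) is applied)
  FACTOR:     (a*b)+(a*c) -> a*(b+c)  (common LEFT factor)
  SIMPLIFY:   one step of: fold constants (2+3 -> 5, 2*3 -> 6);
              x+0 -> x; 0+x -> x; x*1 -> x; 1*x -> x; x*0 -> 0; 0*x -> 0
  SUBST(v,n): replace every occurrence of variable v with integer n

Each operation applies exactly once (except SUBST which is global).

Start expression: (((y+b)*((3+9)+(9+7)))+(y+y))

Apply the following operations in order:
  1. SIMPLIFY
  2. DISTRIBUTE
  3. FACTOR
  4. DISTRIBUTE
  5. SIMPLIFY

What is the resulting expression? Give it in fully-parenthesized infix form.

Start: (((y+b)*((3+9)+(9+7)))+(y+y))
Apply SIMPLIFY at LRL (target: (3+9)): (((y+b)*((3+9)+(9+7)))+(y+y)) -> (((y+b)*(12+(9+7)))+(y+y))
Apply DISTRIBUTE at L (target: ((y+b)*(12+(9+7)))): (((y+b)*(12+(9+7)))+(y+y)) -> ((((y+b)*12)+((y+b)*(9+7)))+(y+y))
Apply FACTOR at L (target: (((y+b)*12)+((y+b)*(9+7)))): ((((y+b)*12)+((y+b)*(9+7)))+(y+y)) -> (((y+b)*(12+(9+7)))+(y+y))
Apply DISTRIBUTE at L (target: ((y+b)*(12+(9+7)))): (((y+b)*(12+(9+7)))+(y+y)) -> ((((y+b)*12)+((y+b)*(9+7)))+(y+y))
Apply SIMPLIFY at LRR (target: (9+7)): ((((y+b)*12)+((y+b)*(9+7)))+(y+y)) -> ((((y+b)*12)+((y+b)*16))+(y+y))

Answer: ((((y+b)*12)+((y+b)*16))+(y+y))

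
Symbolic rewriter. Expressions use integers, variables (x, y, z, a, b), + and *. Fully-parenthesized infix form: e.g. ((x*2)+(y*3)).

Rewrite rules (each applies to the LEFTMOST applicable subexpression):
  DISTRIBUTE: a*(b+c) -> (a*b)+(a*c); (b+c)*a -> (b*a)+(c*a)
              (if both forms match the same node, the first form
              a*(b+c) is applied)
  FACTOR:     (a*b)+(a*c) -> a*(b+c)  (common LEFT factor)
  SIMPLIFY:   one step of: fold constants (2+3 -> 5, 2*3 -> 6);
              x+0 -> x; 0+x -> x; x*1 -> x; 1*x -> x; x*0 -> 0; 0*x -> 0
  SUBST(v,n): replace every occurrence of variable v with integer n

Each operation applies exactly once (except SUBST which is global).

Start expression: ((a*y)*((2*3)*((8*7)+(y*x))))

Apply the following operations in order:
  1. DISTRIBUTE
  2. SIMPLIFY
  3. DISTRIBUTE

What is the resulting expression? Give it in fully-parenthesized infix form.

Answer: (((a*y)*(6*(8*7)))+((a*y)*((2*3)*(y*x))))

Derivation:
Start: ((a*y)*((2*3)*((8*7)+(y*x))))
Apply DISTRIBUTE at R (target: ((2*3)*((8*7)+(y*x)))): ((a*y)*((2*3)*((8*7)+(y*x)))) -> ((a*y)*(((2*3)*(8*7))+((2*3)*(y*x))))
Apply SIMPLIFY at RLL (target: (2*3)): ((a*y)*(((2*3)*(8*7))+((2*3)*(y*x)))) -> ((a*y)*((6*(8*7))+((2*3)*(y*x))))
Apply DISTRIBUTE at root (target: ((a*y)*((6*(8*7))+((2*3)*(y*x))))): ((a*y)*((6*(8*7))+((2*3)*(y*x)))) -> (((a*y)*(6*(8*7)))+((a*y)*((2*3)*(y*x))))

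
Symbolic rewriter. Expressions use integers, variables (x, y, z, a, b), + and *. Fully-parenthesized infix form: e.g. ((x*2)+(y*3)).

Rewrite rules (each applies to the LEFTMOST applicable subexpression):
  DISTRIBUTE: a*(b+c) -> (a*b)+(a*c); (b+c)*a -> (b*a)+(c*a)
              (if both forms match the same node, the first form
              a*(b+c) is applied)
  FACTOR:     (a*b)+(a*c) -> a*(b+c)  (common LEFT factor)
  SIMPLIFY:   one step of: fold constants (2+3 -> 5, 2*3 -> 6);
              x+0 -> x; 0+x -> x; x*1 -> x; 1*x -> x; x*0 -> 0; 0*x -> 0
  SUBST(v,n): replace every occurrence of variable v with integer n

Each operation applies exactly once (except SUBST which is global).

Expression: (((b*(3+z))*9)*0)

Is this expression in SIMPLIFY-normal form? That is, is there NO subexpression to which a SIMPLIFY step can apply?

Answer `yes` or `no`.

Expression: (((b*(3+z))*9)*0)
Scanning for simplifiable subexpressions (pre-order)...
  at root: (((b*(3+z))*9)*0) (SIMPLIFIABLE)
  at L: ((b*(3+z))*9) (not simplifiable)
  at LL: (b*(3+z)) (not simplifiable)
  at LLR: (3+z) (not simplifiable)
Found simplifiable subexpr at path root: (((b*(3+z))*9)*0)
One SIMPLIFY step would give: 0
-> NOT in normal form.

Answer: no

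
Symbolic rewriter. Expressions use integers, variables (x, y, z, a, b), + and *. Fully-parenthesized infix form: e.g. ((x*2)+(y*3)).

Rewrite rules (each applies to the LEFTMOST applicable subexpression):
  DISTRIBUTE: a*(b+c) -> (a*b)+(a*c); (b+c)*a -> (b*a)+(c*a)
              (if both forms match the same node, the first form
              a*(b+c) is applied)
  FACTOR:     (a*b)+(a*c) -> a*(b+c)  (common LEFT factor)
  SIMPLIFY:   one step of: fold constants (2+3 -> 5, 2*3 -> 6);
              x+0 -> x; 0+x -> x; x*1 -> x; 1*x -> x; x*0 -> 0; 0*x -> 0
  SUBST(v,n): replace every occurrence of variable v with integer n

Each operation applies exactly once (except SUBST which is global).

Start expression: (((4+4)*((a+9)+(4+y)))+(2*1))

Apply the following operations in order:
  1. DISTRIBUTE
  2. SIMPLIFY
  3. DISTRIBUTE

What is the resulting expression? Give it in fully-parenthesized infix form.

Answer: ((((8*a)+(8*9))+((4+4)*(4+y)))+(2*1))

Derivation:
Start: (((4+4)*((a+9)+(4+y)))+(2*1))
Apply DISTRIBUTE at L (target: ((4+4)*((a+9)+(4+y)))): (((4+4)*((a+9)+(4+y)))+(2*1)) -> ((((4+4)*(a+9))+((4+4)*(4+y)))+(2*1))
Apply SIMPLIFY at LLL (target: (4+4)): ((((4+4)*(a+9))+((4+4)*(4+y)))+(2*1)) -> (((8*(a+9))+((4+4)*(4+y)))+(2*1))
Apply DISTRIBUTE at LL (target: (8*(a+9))): (((8*(a+9))+((4+4)*(4+y)))+(2*1)) -> ((((8*a)+(8*9))+((4+4)*(4+y)))+(2*1))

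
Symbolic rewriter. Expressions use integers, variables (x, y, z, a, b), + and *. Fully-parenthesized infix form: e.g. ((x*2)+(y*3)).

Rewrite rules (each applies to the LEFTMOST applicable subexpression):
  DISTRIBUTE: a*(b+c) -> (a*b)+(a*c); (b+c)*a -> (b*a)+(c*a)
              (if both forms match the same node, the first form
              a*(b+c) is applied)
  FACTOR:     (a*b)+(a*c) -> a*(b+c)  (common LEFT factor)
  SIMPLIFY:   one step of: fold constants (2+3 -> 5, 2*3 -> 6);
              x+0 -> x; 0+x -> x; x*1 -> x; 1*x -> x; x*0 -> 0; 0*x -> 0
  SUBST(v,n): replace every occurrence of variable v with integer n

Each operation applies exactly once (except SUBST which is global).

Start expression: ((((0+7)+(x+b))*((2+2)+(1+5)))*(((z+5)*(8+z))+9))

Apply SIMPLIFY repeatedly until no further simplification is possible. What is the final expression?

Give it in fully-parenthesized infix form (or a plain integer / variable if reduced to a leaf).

Answer: (((7+(x+b))*10)*(((z+5)*(8+z))+9))

Derivation:
Start: ((((0+7)+(x+b))*((2+2)+(1+5)))*(((z+5)*(8+z))+9))
Step 1: at LLL: (0+7) -> 7; overall: ((((0+7)+(x+b))*((2+2)+(1+5)))*(((z+5)*(8+z))+9)) -> (((7+(x+b))*((2+2)+(1+5)))*(((z+5)*(8+z))+9))
Step 2: at LRL: (2+2) -> 4; overall: (((7+(x+b))*((2+2)+(1+5)))*(((z+5)*(8+z))+9)) -> (((7+(x+b))*(4+(1+5)))*(((z+5)*(8+z))+9))
Step 3: at LRR: (1+5) -> 6; overall: (((7+(x+b))*(4+(1+5)))*(((z+5)*(8+z))+9)) -> (((7+(x+b))*(4+6))*(((z+5)*(8+z))+9))
Step 4: at LR: (4+6) -> 10; overall: (((7+(x+b))*(4+6))*(((z+5)*(8+z))+9)) -> (((7+(x+b))*10)*(((z+5)*(8+z))+9))
Fixed point: (((7+(x+b))*10)*(((z+5)*(8+z))+9))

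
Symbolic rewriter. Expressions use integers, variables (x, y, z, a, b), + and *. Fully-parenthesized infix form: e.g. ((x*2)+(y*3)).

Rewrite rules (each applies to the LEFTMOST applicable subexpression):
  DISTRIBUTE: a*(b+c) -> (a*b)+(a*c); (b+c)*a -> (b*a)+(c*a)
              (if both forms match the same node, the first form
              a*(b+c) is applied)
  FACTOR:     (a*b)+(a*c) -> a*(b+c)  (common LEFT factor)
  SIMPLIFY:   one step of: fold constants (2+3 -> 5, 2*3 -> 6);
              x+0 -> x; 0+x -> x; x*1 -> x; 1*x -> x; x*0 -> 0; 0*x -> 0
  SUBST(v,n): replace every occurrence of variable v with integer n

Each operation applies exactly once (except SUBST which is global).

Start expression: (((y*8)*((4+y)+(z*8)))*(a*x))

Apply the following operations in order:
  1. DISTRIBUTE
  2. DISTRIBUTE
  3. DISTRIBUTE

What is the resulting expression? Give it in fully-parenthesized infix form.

Answer: (((((y*8)*4)+((y*8)*y))*(a*x))+(((y*8)*(z*8))*(a*x)))

Derivation:
Start: (((y*8)*((4+y)+(z*8)))*(a*x))
Apply DISTRIBUTE at L (target: ((y*8)*((4+y)+(z*8)))): (((y*8)*((4+y)+(z*8)))*(a*x)) -> ((((y*8)*(4+y))+((y*8)*(z*8)))*(a*x))
Apply DISTRIBUTE at root (target: ((((y*8)*(4+y))+((y*8)*(z*8)))*(a*x))): ((((y*8)*(4+y))+((y*8)*(z*8)))*(a*x)) -> ((((y*8)*(4+y))*(a*x))+(((y*8)*(z*8))*(a*x)))
Apply DISTRIBUTE at LL (target: ((y*8)*(4+y))): ((((y*8)*(4+y))*(a*x))+(((y*8)*(z*8))*(a*x))) -> (((((y*8)*4)+((y*8)*y))*(a*x))+(((y*8)*(z*8))*(a*x)))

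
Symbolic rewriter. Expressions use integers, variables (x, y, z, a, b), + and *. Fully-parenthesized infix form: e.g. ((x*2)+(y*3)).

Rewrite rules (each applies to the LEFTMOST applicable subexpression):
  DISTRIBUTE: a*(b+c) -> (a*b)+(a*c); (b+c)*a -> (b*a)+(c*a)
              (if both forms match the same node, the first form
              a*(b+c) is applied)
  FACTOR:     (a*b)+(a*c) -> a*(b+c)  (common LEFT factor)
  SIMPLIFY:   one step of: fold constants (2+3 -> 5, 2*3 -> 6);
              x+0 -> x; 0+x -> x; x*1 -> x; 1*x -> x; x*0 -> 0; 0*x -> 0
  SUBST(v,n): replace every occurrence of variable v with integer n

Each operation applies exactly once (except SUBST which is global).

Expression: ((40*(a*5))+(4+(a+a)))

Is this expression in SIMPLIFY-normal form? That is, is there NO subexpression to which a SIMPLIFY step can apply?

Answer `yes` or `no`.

Expression: ((40*(a*5))+(4+(a+a)))
Scanning for simplifiable subexpressions (pre-order)...
  at root: ((40*(a*5))+(4+(a+a))) (not simplifiable)
  at L: (40*(a*5)) (not simplifiable)
  at LR: (a*5) (not simplifiable)
  at R: (4+(a+a)) (not simplifiable)
  at RR: (a+a) (not simplifiable)
Result: no simplifiable subexpression found -> normal form.

Answer: yes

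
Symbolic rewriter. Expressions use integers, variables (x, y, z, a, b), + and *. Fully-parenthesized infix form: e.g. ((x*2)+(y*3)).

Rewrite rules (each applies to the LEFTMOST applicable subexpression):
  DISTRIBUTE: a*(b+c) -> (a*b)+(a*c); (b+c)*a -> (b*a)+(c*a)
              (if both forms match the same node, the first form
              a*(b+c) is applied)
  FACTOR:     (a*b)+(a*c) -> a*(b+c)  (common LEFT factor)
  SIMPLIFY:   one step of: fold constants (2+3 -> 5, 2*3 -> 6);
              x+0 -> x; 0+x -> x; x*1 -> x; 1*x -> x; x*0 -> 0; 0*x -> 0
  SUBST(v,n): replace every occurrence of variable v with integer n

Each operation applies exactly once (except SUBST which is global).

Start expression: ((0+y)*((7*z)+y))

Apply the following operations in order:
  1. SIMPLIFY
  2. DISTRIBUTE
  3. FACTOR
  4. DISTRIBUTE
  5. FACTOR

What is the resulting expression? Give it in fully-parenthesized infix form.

Start: ((0+y)*((7*z)+y))
Apply SIMPLIFY at L (target: (0+y)): ((0+y)*((7*z)+y)) -> (y*((7*z)+y))
Apply DISTRIBUTE at root (target: (y*((7*z)+y))): (y*((7*z)+y)) -> ((y*(7*z))+(y*y))
Apply FACTOR at root (target: ((y*(7*z))+(y*y))): ((y*(7*z))+(y*y)) -> (y*((7*z)+y))
Apply DISTRIBUTE at root (target: (y*((7*z)+y))): (y*((7*z)+y)) -> ((y*(7*z))+(y*y))
Apply FACTOR at root (target: ((y*(7*z))+(y*y))): ((y*(7*z))+(y*y)) -> (y*((7*z)+y))

Answer: (y*((7*z)+y))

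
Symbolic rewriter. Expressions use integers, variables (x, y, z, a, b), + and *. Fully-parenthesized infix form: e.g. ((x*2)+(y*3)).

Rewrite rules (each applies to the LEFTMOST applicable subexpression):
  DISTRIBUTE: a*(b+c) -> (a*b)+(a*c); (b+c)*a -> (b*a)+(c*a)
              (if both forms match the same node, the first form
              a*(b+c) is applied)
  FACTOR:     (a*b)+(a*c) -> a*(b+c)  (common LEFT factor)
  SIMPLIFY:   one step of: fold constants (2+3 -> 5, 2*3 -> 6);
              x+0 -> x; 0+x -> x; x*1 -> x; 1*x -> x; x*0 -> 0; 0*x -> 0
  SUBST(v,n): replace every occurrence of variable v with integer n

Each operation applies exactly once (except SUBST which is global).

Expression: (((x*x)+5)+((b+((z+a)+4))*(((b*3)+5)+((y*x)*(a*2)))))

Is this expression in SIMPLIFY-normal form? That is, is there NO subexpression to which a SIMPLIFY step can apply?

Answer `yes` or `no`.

Answer: yes

Derivation:
Expression: (((x*x)+5)+((b+((z+a)+4))*(((b*3)+5)+((y*x)*(a*2)))))
Scanning for simplifiable subexpressions (pre-order)...
  at root: (((x*x)+5)+((b+((z+a)+4))*(((b*3)+5)+((y*x)*(a*2))))) (not simplifiable)
  at L: ((x*x)+5) (not simplifiable)
  at LL: (x*x) (not simplifiable)
  at R: ((b+((z+a)+4))*(((b*3)+5)+((y*x)*(a*2)))) (not simplifiable)
  at RL: (b+((z+a)+4)) (not simplifiable)
  at RLR: ((z+a)+4) (not simplifiable)
  at RLRL: (z+a) (not simplifiable)
  at RR: (((b*3)+5)+((y*x)*(a*2))) (not simplifiable)
  at RRL: ((b*3)+5) (not simplifiable)
  at RRLL: (b*3) (not simplifiable)
  at RRR: ((y*x)*(a*2)) (not simplifiable)
  at RRRL: (y*x) (not simplifiable)
  at RRRR: (a*2) (not simplifiable)
Result: no simplifiable subexpression found -> normal form.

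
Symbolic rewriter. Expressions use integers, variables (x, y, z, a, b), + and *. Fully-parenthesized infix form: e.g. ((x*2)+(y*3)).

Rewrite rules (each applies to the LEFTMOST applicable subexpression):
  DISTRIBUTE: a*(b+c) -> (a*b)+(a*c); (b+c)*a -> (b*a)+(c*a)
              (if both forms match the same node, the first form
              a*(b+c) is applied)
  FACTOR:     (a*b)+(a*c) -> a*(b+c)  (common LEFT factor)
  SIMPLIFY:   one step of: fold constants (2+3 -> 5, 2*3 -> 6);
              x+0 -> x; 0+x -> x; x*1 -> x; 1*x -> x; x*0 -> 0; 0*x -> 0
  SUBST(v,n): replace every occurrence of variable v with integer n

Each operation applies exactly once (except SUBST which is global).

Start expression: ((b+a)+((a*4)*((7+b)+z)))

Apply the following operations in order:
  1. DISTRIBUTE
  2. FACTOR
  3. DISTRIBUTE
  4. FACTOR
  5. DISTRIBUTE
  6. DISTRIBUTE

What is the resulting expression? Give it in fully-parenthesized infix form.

Answer: ((b+a)+((((a*4)*7)+((a*4)*b))+((a*4)*z)))

Derivation:
Start: ((b+a)+((a*4)*((7+b)+z)))
Apply DISTRIBUTE at R (target: ((a*4)*((7+b)+z))): ((b+a)+((a*4)*((7+b)+z))) -> ((b+a)+(((a*4)*(7+b))+((a*4)*z)))
Apply FACTOR at R (target: (((a*4)*(7+b))+((a*4)*z))): ((b+a)+(((a*4)*(7+b))+((a*4)*z))) -> ((b+a)+((a*4)*((7+b)+z)))
Apply DISTRIBUTE at R (target: ((a*4)*((7+b)+z))): ((b+a)+((a*4)*((7+b)+z))) -> ((b+a)+(((a*4)*(7+b))+((a*4)*z)))
Apply FACTOR at R (target: (((a*4)*(7+b))+((a*4)*z))): ((b+a)+(((a*4)*(7+b))+((a*4)*z))) -> ((b+a)+((a*4)*((7+b)+z)))
Apply DISTRIBUTE at R (target: ((a*4)*((7+b)+z))): ((b+a)+((a*4)*((7+b)+z))) -> ((b+a)+(((a*4)*(7+b))+((a*4)*z)))
Apply DISTRIBUTE at RL (target: ((a*4)*(7+b))): ((b+a)+(((a*4)*(7+b))+((a*4)*z))) -> ((b+a)+((((a*4)*7)+((a*4)*b))+((a*4)*z)))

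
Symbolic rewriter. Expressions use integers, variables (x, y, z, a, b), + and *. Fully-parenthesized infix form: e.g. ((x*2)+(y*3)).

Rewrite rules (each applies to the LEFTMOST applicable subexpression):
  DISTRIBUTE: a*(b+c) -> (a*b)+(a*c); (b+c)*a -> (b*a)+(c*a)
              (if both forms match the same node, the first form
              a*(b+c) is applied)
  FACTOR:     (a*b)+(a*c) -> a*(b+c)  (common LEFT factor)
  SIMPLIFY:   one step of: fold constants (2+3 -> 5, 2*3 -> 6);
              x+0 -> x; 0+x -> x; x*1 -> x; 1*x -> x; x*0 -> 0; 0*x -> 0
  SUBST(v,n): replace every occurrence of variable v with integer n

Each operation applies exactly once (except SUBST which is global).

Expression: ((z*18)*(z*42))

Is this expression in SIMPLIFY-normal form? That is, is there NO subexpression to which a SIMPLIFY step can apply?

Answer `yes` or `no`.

Answer: yes

Derivation:
Expression: ((z*18)*(z*42))
Scanning for simplifiable subexpressions (pre-order)...
  at root: ((z*18)*(z*42)) (not simplifiable)
  at L: (z*18) (not simplifiable)
  at R: (z*42) (not simplifiable)
Result: no simplifiable subexpression found -> normal form.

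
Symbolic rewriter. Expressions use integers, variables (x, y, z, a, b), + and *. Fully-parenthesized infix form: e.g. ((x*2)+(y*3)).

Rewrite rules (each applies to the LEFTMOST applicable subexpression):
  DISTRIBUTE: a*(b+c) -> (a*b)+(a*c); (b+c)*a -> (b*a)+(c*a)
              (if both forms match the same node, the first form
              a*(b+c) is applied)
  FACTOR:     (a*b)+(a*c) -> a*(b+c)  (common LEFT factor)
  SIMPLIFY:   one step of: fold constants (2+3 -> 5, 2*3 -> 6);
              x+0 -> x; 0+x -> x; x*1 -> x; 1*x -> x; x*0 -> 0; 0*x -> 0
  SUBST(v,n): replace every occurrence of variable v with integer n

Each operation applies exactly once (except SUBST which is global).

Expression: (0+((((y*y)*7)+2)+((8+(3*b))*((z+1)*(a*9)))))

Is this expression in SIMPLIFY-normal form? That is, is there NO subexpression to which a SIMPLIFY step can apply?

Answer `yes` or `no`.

Answer: no

Derivation:
Expression: (0+((((y*y)*7)+2)+((8+(3*b))*((z+1)*(a*9)))))
Scanning for simplifiable subexpressions (pre-order)...
  at root: (0+((((y*y)*7)+2)+((8+(3*b))*((z+1)*(a*9))))) (SIMPLIFIABLE)
  at R: ((((y*y)*7)+2)+((8+(3*b))*((z+1)*(a*9)))) (not simplifiable)
  at RL: (((y*y)*7)+2) (not simplifiable)
  at RLL: ((y*y)*7) (not simplifiable)
  at RLLL: (y*y) (not simplifiable)
  at RR: ((8+(3*b))*((z+1)*(a*9))) (not simplifiable)
  at RRL: (8+(3*b)) (not simplifiable)
  at RRLR: (3*b) (not simplifiable)
  at RRR: ((z+1)*(a*9)) (not simplifiable)
  at RRRL: (z+1) (not simplifiable)
  at RRRR: (a*9) (not simplifiable)
Found simplifiable subexpr at path root: (0+((((y*y)*7)+2)+((8+(3*b))*((z+1)*(a*9)))))
One SIMPLIFY step would give: ((((y*y)*7)+2)+((8+(3*b))*((z+1)*(a*9))))
-> NOT in normal form.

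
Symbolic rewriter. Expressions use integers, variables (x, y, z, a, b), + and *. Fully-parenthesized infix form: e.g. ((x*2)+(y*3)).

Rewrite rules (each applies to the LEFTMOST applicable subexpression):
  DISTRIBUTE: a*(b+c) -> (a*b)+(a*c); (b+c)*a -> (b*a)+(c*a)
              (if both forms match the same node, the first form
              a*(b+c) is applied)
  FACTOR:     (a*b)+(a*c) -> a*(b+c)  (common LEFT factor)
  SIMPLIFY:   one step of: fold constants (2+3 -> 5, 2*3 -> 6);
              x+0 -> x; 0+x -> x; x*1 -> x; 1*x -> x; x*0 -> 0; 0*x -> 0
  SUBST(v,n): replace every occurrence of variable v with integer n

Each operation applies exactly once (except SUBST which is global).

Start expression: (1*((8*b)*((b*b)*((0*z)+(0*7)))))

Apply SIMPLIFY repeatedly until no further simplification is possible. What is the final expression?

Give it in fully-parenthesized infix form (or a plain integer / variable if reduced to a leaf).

Answer: 0

Derivation:
Start: (1*((8*b)*((b*b)*((0*z)+(0*7)))))
Step 1: at root: (1*((8*b)*((b*b)*((0*z)+(0*7))))) -> ((8*b)*((b*b)*((0*z)+(0*7)))); overall: (1*((8*b)*((b*b)*((0*z)+(0*7))))) -> ((8*b)*((b*b)*((0*z)+(0*7))))
Step 2: at RRL: (0*z) -> 0; overall: ((8*b)*((b*b)*((0*z)+(0*7)))) -> ((8*b)*((b*b)*(0+(0*7))))
Step 3: at RR: (0+(0*7)) -> (0*7); overall: ((8*b)*((b*b)*(0+(0*7)))) -> ((8*b)*((b*b)*(0*7)))
Step 4: at RR: (0*7) -> 0; overall: ((8*b)*((b*b)*(0*7))) -> ((8*b)*((b*b)*0))
Step 5: at R: ((b*b)*0) -> 0; overall: ((8*b)*((b*b)*0)) -> ((8*b)*0)
Step 6: at root: ((8*b)*0) -> 0; overall: ((8*b)*0) -> 0
Fixed point: 0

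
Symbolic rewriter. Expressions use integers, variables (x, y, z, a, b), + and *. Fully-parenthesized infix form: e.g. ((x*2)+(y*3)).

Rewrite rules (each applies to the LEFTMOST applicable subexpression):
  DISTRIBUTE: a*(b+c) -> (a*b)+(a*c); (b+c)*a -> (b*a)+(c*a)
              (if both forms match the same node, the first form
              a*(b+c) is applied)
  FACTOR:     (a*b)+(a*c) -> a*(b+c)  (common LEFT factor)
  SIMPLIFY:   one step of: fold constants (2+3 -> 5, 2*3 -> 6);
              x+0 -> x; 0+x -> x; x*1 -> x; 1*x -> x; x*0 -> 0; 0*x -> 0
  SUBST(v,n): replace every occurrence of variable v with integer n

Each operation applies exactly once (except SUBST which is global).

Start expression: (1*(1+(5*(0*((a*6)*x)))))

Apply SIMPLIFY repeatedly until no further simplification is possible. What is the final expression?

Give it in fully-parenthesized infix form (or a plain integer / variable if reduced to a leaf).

Answer: 1

Derivation:
Start: (1*(1+(5*(0*((a*6)*x)))))
Step 1: at root: (1*(1+(5*(0*((a*6)*x))))) -> (1+(5*(0*((a*6)*x)))); overall: (1*(1+(5*(0*((a*6)*x))))) -> (1+(5*(0*((a*6)*x))))
Step 2: at RR: (0*((a*6)*x)) -> 0; overall: (1+(5*(0*((a*6)*x)))) -> (1+(5*0))
Step 3: at R: (5*0) -> 0; overall: (1+(5*0)) -> (1+0)
Step 4: at root: (1+0) -> 1; overall: (1+0) -> 1
Fixed point: 1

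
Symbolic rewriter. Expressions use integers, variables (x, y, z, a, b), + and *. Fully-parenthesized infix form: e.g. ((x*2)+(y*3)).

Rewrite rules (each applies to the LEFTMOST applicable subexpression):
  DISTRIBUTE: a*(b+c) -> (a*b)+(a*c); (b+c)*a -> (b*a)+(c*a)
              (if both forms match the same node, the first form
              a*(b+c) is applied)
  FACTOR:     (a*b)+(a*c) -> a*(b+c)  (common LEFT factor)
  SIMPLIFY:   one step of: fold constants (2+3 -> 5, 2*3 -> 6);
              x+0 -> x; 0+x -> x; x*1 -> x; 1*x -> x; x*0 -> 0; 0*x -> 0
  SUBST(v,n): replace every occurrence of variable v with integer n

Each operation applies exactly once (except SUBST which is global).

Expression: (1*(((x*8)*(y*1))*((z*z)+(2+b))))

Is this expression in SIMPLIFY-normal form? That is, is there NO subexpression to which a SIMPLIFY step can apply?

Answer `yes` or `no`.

Answer: no

Derivation:
Expression: (1*(((x*8)*(y*1))*((z*z)+(2+b))))
Scanning for simplifiable subexpressions (pre-order)...
  at root: (1*(((x*8)*(y*1))*((z*z)+(2+b)))) (SIMPLIFIABLE)
  at R: (((x*8)*(y*1))*((z*z)+(2+b))) (not simplifiable)
  at RL: ((x*8)*(y*1)) (not simplifiable)
  at RLL: (x*8) (not simplifiable)
  at RLR: (y*1) (SIMPLIFIABLE)
  at RR: ((z*z)+(2+b)) (not simplifiable)
  at RRL: (z*z) (not simplifiable)
  at RRR: (2+b) (not simplifiable)
Found simplifiable subexpr at path root: (1*(((x*8)*(y*1))*((z*z)+(2+b))))
One SIMPLIFY step would give: (((x*8)*(y*1))*((z*z)+(2+b)))
-> NOT in normal form.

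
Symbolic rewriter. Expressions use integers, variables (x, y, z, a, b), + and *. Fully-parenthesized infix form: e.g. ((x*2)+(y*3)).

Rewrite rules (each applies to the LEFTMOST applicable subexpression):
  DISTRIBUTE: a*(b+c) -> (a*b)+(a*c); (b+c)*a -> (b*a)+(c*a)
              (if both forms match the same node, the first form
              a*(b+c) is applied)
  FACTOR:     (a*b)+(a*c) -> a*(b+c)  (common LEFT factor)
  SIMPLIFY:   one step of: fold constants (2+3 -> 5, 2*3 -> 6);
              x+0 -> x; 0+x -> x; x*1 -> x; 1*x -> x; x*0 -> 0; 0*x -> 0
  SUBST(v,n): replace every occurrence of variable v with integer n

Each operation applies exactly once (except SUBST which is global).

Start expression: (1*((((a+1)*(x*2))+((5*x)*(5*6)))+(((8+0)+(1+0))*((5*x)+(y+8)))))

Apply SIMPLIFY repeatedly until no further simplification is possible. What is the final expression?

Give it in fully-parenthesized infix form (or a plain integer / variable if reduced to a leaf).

Answer: ((((a+1)*(x*2))+((5*x)*30))+(9*((5*x)+(y+8))))

Derivation:
Start: (1*((((a+1)*(x*2))+((5*x)*(5*6)))+(((8+0)+(1+0))*((5*x)+(y+8)))))
Step 1: at root: (1*((((a+1)*(x*2))+((5*x)*(5*6)))+(((8+0)+(1+0))*((5*x)+(y+8))))) -> ((((a+1)*(x*2))+((5*x)*(5*6)))+(((8+0)+(1+0))*((5*x)+(y+8)))); overall: (1*((((a+1)*(x*2))+((5*x)*(5*6)))+(((8+0)+(1+0))*((5*x)+(y+8))))) -> ((((a+1)*(x*2))+((5*x)*(5*6)))+(((8+0)+(1+0))*((5*x)+(y+8))))
Step 2: at LRR: (5*6) -> 30; overall: ((((a+1)*(x*2))+((5*x)*(5*6)))+(((8+0)+(1+0))*((5*x)+(y+8)))) -> ((((a+1)*(x*2))+((5*x)*30))+(((8+0)+(1+0))*((5*x)+(y+8))))
Step 3: at RLL: (8+0) -> 8; overall: ((((a+1)*(x*2))+((5*x)*30))+(((8+0)+(1+0))*((5*x)+(y+8)))) -> ((((a+1)*(x*2))+((5*x)*30))+((8+(1+0))*((5*x)+(y+8))))
Step 4: at RLR: (1+0) -> 1; overall: ((((a+1)*(x*2))+((5*x)*30))+((8+(1+0))*((5*x)+(y+8)))) -> ((((a+1)*(x*2))+((5*x)*30))+((8+1)*((5*x)+(y+8))))
Step 5: at RL: (8+1) -> 9; overall: ((((a+1)*(x*2))+((5*x)*30))+((8+1)*((5*x)+(y+8)))) -> ((((a+1)*(x*2))+((5*x)*30))+(9*((5*x)+(y+8))))
Fixed point: ((((a+1)*(x*2))+((5*x)*30))+(9*((5*x)+(y+8))))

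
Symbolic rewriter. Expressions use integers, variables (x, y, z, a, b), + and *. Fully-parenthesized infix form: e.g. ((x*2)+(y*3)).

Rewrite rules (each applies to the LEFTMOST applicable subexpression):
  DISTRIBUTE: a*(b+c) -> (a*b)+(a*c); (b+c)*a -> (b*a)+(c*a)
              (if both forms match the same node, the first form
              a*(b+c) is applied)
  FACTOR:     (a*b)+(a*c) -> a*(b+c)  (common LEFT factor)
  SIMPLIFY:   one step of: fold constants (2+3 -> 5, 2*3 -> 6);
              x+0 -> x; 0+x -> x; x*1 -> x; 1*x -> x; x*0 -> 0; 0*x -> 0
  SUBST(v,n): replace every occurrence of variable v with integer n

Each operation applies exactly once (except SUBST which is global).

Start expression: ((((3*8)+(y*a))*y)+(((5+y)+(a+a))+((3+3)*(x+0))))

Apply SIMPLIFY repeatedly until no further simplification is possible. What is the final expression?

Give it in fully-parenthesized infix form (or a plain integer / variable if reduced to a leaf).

Start: ((((3*8)+(y*a))*y)+(((5+y)+(a+a))+((3+3)*(x+0))))
Step 1: at LLL: (3*8) -> 24; overall: ((((3*8)+(y*a))*y)+(((5+y)+(a+a))+((3+3)*(x+0)))) -> (((24+(y*a))*y)+(((5+y)+(a+a))+((3+3)*(x+0))))
Step 2: at RRL: (3+3) -> 6; overall: (((24+(y*a))*y)+(((5+y)+(a+a))+((3+3)*(x+0)))) -> (((24+(y*a))*y)+(((5+y)+(a+a))+(6*(x+0))))
Step 3: at RRR: (x+0) -> x; overall: (((24+(y*a))*y)+(((5+y)+(a+a))+(6*(x+0)))) -> (((24+(y*a))*y)+(((5+y)+(a+a))+(6*x)))
Fixed point: (((24+(y*a))*y)+(((5+y)+(a+a))+(6*x)))

Answer: (((24+(y*a))*y)+(((5+y)+(a+a))+(6*x)))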